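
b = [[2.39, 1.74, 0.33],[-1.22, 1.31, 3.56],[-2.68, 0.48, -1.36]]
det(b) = -26.86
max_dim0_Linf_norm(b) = 3.56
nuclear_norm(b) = 9.60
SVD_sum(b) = [[0.39,0.59,1.39],[0.85,1.27,2.99],[-0.43,-0.65,-1.52]] + [[2.12,  -0.01,  -0.60], [-2.07,  0.01,  0.58], [-2.13,  0.01,  0.60]] + [[-0.13, 1.16, -0.46], [-0.0, 0.03, -0.01], [-0.12, 1.12, -0.44]]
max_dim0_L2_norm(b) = 3.83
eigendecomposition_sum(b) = [[1.29+0.86j, (0.8-0.68j), 0.38-0.80j],[(-0.96+1.68j), (0.91+0.94j), (1.03+0.4j)],[-0.94+0.18j, -0.06+0.64j, (0.18+0.52j)]] + [[1.29-0.86j, (0.8+0.68j), 0.38+0.80j], [(-0.96-1.68j), (0.91-0.94j), 1.03-0.40j], [(-0.94-0.18j), (-0.06-0.64j), 0.18-0.52j]] + [[-0.20+0.00j, (0.15+0j), (-0.42-0j)], [0.70-0.00j, (-0.52-0j), (1.5+0j)], [(-0.81+0j), 0.59+0.00j, -1.72-0.00j]]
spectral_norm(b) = 4.08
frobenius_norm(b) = 5.83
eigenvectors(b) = [[-0.04+0.58j, -0.04-0.58j, 0.18+0.00j], [-0.73+0.00j, (-0.73-0j), (-0.65+0j)], [(-0.23-0.27j), (-0.23+0.27j), 0.74+0.00j]]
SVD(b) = [[-0.38, 0.58, 0.72], [-0.82, -0.57, 0.02], [0.42, -0.58, 0.7]] @ diag([4.075227565906981, 3.7886822304265175, 1.7399733454631456]) @ [[-0.25, -0.38, -0.89], [0.96, -0.00, -0.27], [-0.10, 0.93, -0.36]]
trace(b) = 2.34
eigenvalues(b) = [(2.39+2.31j), (2.39-2.31j), (-2.44+0j)]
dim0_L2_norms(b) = [3.79, 2.23, 3.83]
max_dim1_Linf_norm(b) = 3.56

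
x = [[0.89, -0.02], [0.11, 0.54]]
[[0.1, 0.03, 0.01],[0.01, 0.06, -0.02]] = x@[[0.11, 0.04, 0.01], [-0.01, 0.10, -0.03]]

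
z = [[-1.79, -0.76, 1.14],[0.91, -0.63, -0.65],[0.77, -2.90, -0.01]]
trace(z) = -2.43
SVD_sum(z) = [[0.05, -0.15, -0.01], [0.26, -0.86, -0.04], [0.87, -2.86, -0.13]] + [[-1.80, -0.60, 1.20], [0.73, 0.24, -0.49], [-0.12, -0.04, 0.08]] + [[-0.03, -0.01, -0.05], [-0.08, -0.02, -0.13], [0.02, 0.01, 0.04]]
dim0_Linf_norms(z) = [1.79, 2.9, 1.14]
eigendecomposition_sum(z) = [[-1.24, 0.52, 0.68], [1.11, -0.47, -0.61], [1.62, -0.68, -0.88]] + [[-0.42, -0.64, 0.11], [-0.24, -0.36, 0.06], [-0.59, -0.89, 0.16]] + [[-0.12, -0.65, 0.35], [0.04, 0.20, -0.11], [-0.25, -1.33, 0.72]]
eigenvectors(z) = [[0.54, -0.55, 0.43], [-0.48, -0.31, -0.13], [-0.70, -0.77, 0.89]]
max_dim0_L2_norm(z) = 3.06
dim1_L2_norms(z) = [2.25, 1.28, 3.0]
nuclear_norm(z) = 5.73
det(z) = 1.28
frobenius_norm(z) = 3.97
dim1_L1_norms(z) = [3.69, 2.19, 3.68]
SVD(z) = [[0.05,-0.93,-0.38], [0.29,0.37,-0.88], [0.96,-0.06,0.28]] @ diag([3.1308953541907636, 2.429183057760823, 0.16841601169270146]) @ [[0.29, -0.96, -0.04],  [0.8, 0.27, -0.53],  [0.52, 0.12, 0.84]]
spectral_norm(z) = 3.13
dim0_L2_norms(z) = [2.15, 3.06, 1.31]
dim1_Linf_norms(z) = [1.79, 0.91, 2.9]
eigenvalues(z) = [-2.59, -0.63, 0.79]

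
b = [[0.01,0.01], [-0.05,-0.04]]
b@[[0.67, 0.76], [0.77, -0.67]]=[[0.01, 0.00], [-0.06, -0.01]]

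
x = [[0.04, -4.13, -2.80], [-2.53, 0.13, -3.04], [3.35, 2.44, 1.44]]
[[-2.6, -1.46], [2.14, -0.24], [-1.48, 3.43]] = x @ [[-0.89, 0.73], [0.58, 0.70], [0.06, -0.50]]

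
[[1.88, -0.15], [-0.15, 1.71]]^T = [[1.88, -0.15], [-0.15, 1.71]]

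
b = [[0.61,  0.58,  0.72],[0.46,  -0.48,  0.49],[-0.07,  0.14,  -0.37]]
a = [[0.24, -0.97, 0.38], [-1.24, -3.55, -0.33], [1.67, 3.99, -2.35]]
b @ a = [[0.63, 0.22, -1.65], [1.52, 3.21, -0.82], [-0.81, -1.91, 0.80]]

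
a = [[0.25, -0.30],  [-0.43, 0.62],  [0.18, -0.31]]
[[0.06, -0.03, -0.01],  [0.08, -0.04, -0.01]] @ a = [[0.03, -0.03], [0.04, -0.05]]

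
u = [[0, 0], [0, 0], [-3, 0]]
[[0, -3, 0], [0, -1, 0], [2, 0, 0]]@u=[[0, 0], [0, 0], [0, 0]]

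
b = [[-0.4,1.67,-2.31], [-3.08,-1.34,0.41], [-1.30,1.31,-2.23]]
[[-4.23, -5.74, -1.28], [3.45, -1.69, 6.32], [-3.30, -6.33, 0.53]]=b @ [[-0.03, 1.12, -1.90], [-2.5, -0.79, -0.1], [0.03, 1.72, 0.81]]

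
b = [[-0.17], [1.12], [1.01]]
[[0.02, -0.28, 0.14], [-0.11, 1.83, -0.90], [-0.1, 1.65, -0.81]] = b @ [[-0.10, 1.63, -0.8]]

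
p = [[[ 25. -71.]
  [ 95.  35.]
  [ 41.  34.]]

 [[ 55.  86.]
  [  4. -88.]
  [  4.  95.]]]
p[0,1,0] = 95.0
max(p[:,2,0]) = 41.0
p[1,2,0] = 4.0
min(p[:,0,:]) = -71.0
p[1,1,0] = 4.0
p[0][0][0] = 25.0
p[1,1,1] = -88.0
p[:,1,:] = [[95.0, 35.0], [4.0, -88.0]]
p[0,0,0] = 25.0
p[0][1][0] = 95.0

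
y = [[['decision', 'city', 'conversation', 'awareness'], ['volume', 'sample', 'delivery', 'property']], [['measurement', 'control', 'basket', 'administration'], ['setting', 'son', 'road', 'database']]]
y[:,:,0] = [['decision', 'volume'], ['measurement', 'setting']]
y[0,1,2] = 'delivery'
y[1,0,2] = 'basket'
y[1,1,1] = 'son'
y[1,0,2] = 'basket'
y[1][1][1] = 'son'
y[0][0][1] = 'city'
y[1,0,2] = 'basket'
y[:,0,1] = ['city', 'control']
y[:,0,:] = [['decision', 'city', 'conversation', 'awareness'], ['measurement', 'control', 'basket', 'administration']]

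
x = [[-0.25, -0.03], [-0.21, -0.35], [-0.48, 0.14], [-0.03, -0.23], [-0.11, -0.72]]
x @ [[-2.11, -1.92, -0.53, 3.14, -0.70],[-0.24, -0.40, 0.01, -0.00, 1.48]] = [[0.53, 0.49, 0.13, -0.78, 0.13], [0.53, 0.54, 0.11, -0.66, -0.37], [0.98, 0.87, 0.26, -1.51, 0.54], [0.12, 0.15, 0.01, -0.09, -0.32], [0.40, 0.50, 0.05, -0.35, -0.99]]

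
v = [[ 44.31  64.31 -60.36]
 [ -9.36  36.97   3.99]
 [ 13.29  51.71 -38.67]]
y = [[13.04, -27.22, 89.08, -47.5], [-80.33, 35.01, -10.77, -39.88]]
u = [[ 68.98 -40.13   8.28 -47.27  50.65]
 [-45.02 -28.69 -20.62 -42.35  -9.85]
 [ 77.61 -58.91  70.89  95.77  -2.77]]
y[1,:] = [-80.33, 35.01, -10.77, -39.88]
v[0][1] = 64.31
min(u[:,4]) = -9.85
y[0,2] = 89.08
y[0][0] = 13.04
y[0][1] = -27.22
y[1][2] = -10.77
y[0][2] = 89.08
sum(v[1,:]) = 31.6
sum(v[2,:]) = 26.33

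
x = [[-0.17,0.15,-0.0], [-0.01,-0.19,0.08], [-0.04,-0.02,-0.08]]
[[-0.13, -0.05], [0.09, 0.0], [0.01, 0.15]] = x @[[0.31, -0.3], [-0.53, -0.68], [-0.13, -1.61]]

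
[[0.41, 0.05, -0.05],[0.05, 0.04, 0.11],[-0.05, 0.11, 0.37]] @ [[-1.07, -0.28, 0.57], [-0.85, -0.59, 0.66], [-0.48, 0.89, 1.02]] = [[-0.46, -0.19, 0.22],[-0.14, 0.06, 0.17],[-0.22, 0.28, 0.42]]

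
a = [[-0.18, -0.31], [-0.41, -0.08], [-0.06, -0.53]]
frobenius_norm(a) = 0.77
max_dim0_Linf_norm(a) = 0.53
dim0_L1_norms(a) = [0.65, 0.92]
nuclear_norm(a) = 1.05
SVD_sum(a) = [[-0.16,-0.32],[-0.11,-0.23],[-0.22,-0.45]] + [[-0.02,0.01], [-0.30,0.15], [0.16,-0.08]]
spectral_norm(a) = 0.67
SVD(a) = [[0.54, 0.06], [0.38, 0.87], [0.75, -0.49]] @ diag([0.6662288650832668, 0.3789974925113122]) @ [[-0.45, -0.89],[-0.89, 0.45]]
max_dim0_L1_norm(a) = 0.92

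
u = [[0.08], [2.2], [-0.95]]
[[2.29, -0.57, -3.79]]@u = [[2.53]]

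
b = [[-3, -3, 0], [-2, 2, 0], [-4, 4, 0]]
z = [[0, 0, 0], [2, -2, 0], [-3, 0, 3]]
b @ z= [[-6, 6, 0], [4, -4, 0], [8, -8, 0]]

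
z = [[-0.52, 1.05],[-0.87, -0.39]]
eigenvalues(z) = [(-0.46+0.95j), (-0.46-0.95j)]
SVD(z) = [[-1.00, -0.09],  [-0.09, 1.00]] @ diag([1.1733856553702335, 0.9513496222584882]) @ [[0.51, -0.86],  [-0.86, -0.51]]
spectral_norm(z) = 1.17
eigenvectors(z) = [[0.74+0.00j, (0.74-0j)], [0.05+0.67j, 0.05-0.67j]]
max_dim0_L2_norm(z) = 1.12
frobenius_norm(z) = 1.51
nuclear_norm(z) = 2.12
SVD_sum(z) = [[-0.59,1.01], [-0.05,0.09]] + [[0.07, 0.04], [-0.82, -0.48]]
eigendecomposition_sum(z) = [[(-0.26+0.46j), 0.53+0.25j], [(-0.43-0.21j), -0.19+0.49j]] + [[-0.26-0.46j, 0.53-0.25j], [-0.43+0.21j, (-0.19-0.49j)]]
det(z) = 1.12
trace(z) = -0.91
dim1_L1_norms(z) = [1.57, 1.26]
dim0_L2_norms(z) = [1.01, 1.12]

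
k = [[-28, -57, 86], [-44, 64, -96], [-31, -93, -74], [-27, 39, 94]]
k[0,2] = 86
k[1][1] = 64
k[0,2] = 86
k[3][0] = -27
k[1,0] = -44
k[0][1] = -57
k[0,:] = [-28, -57, 86]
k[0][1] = -57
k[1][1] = 64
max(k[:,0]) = -27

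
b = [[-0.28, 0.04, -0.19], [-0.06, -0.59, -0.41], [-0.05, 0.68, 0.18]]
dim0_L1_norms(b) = [0.39, 1.31, 0.78]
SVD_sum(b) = [[-0.00, -0.05, -0.02], [-0.02, -0.64, -0.31], [0.02, 0.62, 0.30]] + [[-0.25,0.1,-0.20], [-0.08,0.03,-0.06], [-0.1,0.04,-0.08]] + [[-0.03, -0.01, 0.03],[0.04, 0.02, -0.04],[0.04, 0.02, -0.04]]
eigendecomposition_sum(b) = [[-0.18+0.00j,(0.2+0j),0.13-0.00j], [(-0.06+0j),0.06+0.00j,0.04-0.00j], [(0.08-0j),-0.09-0.00j,-0.06+0.00j]] + [[(-0.05-0.04j), -0.08+0.24j, (-0.16+0.08j)], [(-0-0.09j), -0.33+0.13j, (-0.23-0.1j)], [(-0.07+0.08j), 0.39+0.14j, (0.12+0.26j)]] + [[-0.05+0.04j,(-0.08-0.24j),-0.16-0.08j], [(-0+0.09j),-0.33-0.13j,(-0.23+0.1j)], [-0.07-0.08j,(0.39-0.14j),(0.12-0.26j)]]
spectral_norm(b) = 0.99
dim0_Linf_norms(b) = [0.28, 0.68, 0.41]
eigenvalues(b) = [(-0.18+0j), (-0.26+0.35j), (-0.26-0.35j)]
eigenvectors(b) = [[(0.87+0j),-0.01-0.42j,(-0.01+0.42j)], [(0.28+0j),0.44-0.39j,(0.44+0.39j)], [(-0.41+0j),-0.69+0.00j,-0.69-0.00j]]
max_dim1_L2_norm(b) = 0.72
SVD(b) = [[-0.05,  -0.89,  0.46], [-0.72,  -0.29,  -0.64], [0.70,  -0.36,  -0.62]] @ diag([0.9915298232334989, 0.37672242715954146, 0.0902708286965998]) @ [[0.02, 0.90, 0.43], [0.75, -0.3, 0.59], [-0.66, -0.31, 0.69]]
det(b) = -0.03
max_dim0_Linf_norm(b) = 0.68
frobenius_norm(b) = 1.06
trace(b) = -0.69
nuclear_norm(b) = 1.46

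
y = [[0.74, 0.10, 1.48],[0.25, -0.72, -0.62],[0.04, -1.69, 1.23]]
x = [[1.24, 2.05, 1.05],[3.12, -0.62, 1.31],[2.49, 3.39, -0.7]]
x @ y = [[1.47, -3.13, 1.86], [2.21, -1.46, 6.61], [2.66, -1.01, 0.72]]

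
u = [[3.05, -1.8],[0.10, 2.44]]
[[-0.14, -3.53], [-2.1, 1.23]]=u@[[-0.54, -0.84], [-0.84, 0.54]]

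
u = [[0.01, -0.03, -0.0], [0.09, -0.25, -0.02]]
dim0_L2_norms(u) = [0.09, 0.25, 0.02]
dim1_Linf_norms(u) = [0.03, 0.25]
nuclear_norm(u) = 0.27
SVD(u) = [[-0.12, -0.99], [-0.99, 0.12]] @ diag([0.26831676870838844, 0.0024721710881662967]) @ [[-0.34, 0.94, 0.07], [0.26, 0.17, -0.95]]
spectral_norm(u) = 0.27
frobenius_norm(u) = 0.27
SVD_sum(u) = [[0.01, -0.03, -0.00],  [0.09, -0.25, -0.02]] + [[-0.0, -0.00, 0.00], [0.00, 0.0, -0.00]]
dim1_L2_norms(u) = [0.03, 0.27]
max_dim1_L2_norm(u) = 0.27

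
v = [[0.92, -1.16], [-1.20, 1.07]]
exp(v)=[[4.57,-3.92], [-4.06,5.08]]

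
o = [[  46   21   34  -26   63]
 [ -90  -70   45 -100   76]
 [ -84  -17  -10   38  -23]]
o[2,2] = -10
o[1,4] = 76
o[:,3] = [-26, -100, 38]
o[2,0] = -84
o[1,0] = -90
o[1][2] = 45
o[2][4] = -23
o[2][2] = -10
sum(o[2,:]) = -96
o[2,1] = -17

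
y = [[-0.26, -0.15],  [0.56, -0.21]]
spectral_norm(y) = 0.63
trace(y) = -0.47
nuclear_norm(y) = 0.85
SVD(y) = [[-0.35, 0.94], [0.94, 0.35]] @ diag([0.632253423428794, 0.21921589486752618]) @ [[0.97, -0.23],  [-0.23, -0.97]]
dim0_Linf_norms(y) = [0.56, 0.21]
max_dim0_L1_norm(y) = 0.82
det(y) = 0.14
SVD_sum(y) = [[-0.21, 0.05], [0.58, -0.14]] + [[-0.05,-0.2], [-0.02,-0.07]]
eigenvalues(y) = [(-0.24+0.29j), (-0.24-0.29j)]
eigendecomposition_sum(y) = [[(-0.13+0.13j), -0.08-0.06j], [0.28+0.23j, (-0.1+0.15j)]] + [[(-0.13-0.13j), -0.08+0.06j], [0.28-0.23j, (-0.1-0.15j)]]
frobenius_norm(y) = 0.67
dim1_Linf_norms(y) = [0.26, 0.56]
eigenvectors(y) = [[0.04-0.46j, 0.04+0.46j], [-0.89+0.00j, -0.89-0.00j]]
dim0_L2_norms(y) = [0.62, 0.26]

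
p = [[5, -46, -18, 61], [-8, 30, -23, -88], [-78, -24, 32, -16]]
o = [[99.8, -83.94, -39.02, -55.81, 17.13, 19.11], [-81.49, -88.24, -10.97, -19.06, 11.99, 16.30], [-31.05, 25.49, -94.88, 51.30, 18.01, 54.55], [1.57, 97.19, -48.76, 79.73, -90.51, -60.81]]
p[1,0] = -8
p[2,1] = -24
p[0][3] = 61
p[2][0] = -78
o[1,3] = -19.06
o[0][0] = 99.8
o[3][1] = 97.19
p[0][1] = -46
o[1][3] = -19.06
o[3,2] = -48.76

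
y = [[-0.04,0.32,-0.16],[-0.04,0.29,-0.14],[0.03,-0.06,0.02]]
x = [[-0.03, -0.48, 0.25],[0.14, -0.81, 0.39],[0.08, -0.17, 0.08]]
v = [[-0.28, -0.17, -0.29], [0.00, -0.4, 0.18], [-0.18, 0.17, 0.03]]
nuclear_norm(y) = 0.52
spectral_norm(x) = 1.07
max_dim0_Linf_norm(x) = 0.81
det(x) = 0.00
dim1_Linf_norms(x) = [0.48, 0.81, 0.17]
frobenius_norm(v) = 0.67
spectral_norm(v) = 0.47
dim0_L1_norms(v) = [0.46, 0.74, 0.5]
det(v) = 0.04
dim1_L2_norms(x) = [0.54, 0.91, 0.2]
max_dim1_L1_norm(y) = 0.52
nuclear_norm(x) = 1.19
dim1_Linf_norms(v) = [0.29, 0.4, 0.18]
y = v @ x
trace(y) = 0.27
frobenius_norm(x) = 1.08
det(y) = 0.00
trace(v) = -0.65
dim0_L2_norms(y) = [0.06, 0.44, 0.21]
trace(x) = -0.76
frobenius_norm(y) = 0.49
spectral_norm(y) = 0.49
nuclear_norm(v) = 1.09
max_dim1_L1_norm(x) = 1.34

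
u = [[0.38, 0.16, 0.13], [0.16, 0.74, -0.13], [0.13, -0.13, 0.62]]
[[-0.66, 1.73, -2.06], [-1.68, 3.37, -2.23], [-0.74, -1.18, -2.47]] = u @ [[-0.08, 3.83, -2.7], [-2.56, 3.37, -3.15], [-1.71, -2.00, -4.08]]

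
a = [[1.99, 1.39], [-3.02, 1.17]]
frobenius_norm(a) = 4.05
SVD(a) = [[-0.52, 0.86], [0.86, 0.52]] @ diag([3.6249601764630586, 1.8003232262726918]) @ [[-1.0, 0.08], [0.08, 1.00]]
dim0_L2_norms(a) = [3.62, 1.82]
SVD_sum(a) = [[1.87,  -0.15], [-3.09,  0.24]] + [[0.12, 1.54], [0.07, 0.93]]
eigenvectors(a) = [[-0.11-0.55j, -0.11+0.55j], [0.83+0.00j, (0.83-0j)]]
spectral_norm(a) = 3.62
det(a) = 6.53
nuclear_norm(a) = 5.43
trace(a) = 3.16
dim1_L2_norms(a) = [2.43, 3.24]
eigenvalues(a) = [(1.58+2.01j), (1.58-2.01j)]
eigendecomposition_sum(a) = [[0.99+0.84j, (0.7-0.55j)], [(-1.51+1.19j), 0.59+1.17j]] + [[(0.99-0.84j), (0.7+0.55j)], [(-1.51-1.19j), 0.59-1.17j]]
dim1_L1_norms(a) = [3.38, 4.19]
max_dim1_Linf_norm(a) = 3.02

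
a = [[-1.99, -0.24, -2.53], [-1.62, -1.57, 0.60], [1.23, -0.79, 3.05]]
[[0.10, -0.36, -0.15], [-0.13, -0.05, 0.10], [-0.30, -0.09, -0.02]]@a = [[0.2, 0.66, -0.93], [0.46, 0.03, 0.60], [0.72, 0.23, 0.64]]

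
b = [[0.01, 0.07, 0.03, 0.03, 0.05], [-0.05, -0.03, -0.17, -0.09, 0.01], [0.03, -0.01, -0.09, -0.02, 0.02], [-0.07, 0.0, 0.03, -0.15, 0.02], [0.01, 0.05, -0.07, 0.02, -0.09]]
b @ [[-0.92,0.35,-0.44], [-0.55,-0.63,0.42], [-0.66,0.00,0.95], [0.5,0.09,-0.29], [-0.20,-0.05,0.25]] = [[-0.06,-0.04,0.06], [0.13,-0.01,-0.12], [0.02,0.01,-0.09], [-0.03,-0.04,0.11], [0.04,-0.02,-0.08]]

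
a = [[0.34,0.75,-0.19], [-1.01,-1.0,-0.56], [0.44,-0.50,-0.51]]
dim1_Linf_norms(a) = [0.75, 1.01, 0.51]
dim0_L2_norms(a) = [1.15, 1.35, 0.78]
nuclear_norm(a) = 2.99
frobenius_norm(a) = 1.94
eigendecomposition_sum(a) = [[0.12+0.41j, 0.25+0.08j, (-0.21+0.08j)], [(-0.38-0.08j), -0.17+0.17j, (0.03-0.2j)], [(0.35-0.08j), (0.08-0.21j), (0.05+0.18j)]] + [[0.12-0.41j, 0.25-0.08j, (-0.21-0.08j)], [(-0.38+0.08j), (-0.17-0.17j), (0.03+0.2j)], [0.35+0.08j, 0.08+0.21j, (0.05-0.18j)]] + [[(0.1-0j), (0.24+0j), (0.23+0j)], [-0.26+0.00j, -0.66-0.00j, (-0.62-0j)], [-0.25+0.00j, -0.65-0.00j, -0.62-0.00j]]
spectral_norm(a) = 1.69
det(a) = -0.67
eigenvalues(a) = [(0.01+0.75j), (0.01-0.75j), (-1.18+0j)]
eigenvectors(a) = [[-0.63+0.00j, (-0.63-0j), -0.25+0.00j], [0.27-0.50j, (0.27+0.5j), (0.69+0j)], [-0.03+0.53j, (-0.03-0.53j), 0.68+0.00j]]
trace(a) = -1.17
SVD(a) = [[-0.42,-0.14,-0.9],[0.89,0.12,-0.44],[0.17,-0.98,0.07]] @ diag([1.6916874316040837, 0.8029194588796407, 0.4950898668981245]) @ [[-0.57, -0.76, -0.30], [-0.75, 0.34, 0.57], [0.34, -0.55, 0.76]]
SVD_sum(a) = [[0.41, 0.54, 0.21],  [-0.87, -1.15, -0.45],  [-0.16, -0.21, -0.08]] + [[0.08, -0.04, -0.06],[-0.07, 0.03, 0.05],[0.59, -0.27, -0.45]] + [[-0.15, 0.25, -0.34], [-0.07, 0.12, -0.16], [0.01, -0.02, 0.03]]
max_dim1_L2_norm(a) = 1.53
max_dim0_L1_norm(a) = 2.25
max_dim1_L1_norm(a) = 2.57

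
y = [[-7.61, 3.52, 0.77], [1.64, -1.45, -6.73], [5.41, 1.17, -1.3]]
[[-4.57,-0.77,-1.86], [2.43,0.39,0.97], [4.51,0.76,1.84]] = y @ [[0.71, 0.12, 0.29],[0.29, 0.05, 0.12],[-0.25, -0.04, -0.1]]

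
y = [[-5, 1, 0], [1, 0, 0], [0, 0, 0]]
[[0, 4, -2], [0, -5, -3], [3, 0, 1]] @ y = [[4, 0, 0], [-5, 0, 0], [-15, 3, 0]]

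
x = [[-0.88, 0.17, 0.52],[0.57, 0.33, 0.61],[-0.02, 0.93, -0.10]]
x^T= [[-0.88, 0.57, -0.02], [0.17, 0.33, 0.93], [0.52, 0.61, -0.10]]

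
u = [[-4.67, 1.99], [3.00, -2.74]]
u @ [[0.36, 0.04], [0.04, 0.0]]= [[-1.60, -0.19], [0.97, 0.12]]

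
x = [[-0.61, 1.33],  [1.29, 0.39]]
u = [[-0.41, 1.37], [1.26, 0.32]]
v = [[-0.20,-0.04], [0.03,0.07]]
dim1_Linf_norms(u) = [1.37, 1.26]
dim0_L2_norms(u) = [1.33, 1.41]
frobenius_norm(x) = 1.99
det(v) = -0.01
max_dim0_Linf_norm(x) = 1.33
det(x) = -1.95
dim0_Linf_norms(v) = [0.2, 0.07]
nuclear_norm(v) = 0.27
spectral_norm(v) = 0.21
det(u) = -1.86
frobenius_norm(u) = 1.93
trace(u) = -0.09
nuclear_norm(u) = 2.73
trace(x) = -0.22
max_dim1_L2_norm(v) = 0.2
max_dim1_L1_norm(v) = 0.24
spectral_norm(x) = 1.51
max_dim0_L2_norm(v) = 0.2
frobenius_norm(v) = 0.22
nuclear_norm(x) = 2.80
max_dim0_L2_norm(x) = 1.43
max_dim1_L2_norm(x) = 1.46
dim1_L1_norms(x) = [1.94, 1.68]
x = v + u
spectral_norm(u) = 1.44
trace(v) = -0.13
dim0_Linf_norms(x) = [1.29, 1.33]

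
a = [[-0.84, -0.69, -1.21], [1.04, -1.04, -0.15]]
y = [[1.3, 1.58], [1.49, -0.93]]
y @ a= [[0.55,-2.54,-1.81], [-2.22,-0.06,-1.66]]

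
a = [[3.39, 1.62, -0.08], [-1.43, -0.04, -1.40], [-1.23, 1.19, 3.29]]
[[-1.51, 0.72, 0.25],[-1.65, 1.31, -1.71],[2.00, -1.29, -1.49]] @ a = [[-6.46,-2.18,-0.06],[-5.36,-4.76,-7.33],[10.46,1.52,-3.26]]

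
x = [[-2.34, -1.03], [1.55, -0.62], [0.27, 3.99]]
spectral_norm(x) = 4.24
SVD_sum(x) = [[-0.38, -1.52], [-0.05, -0.22], [0.96, 3.82]] + [[-1.96, 0.49],[1.60, -0.40],[-0.69, 0.17]]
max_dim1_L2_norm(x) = 4.0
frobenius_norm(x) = 5.03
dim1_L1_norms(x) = [3.37, 2.17, 4.26]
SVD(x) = [[-0.37, 0.75],[-0.05, -0.61],[0.93, 0.26]] @ diag([4.242708047836567, 2.7047788118112037]) @ [[0.24, 0.97], [-0.97, 0.24]]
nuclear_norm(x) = 6.95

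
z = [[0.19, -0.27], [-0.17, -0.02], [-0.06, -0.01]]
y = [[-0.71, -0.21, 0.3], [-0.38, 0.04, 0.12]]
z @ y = [[-0.03, -0.05, 0.02], [0.13, 0.03, -0.05], [0.05, 0.01, -0.02]]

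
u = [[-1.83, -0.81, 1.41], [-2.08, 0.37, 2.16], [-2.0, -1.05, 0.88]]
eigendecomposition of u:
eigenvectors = [[(-0.49+0.25j), (-0.49-0.25j), 0.47+0.00j], [-0.07+0.44j, (-0.07-0.44j), -0.81+0.00j], [(-0.71+0j), -0.71-0.00j, (0.35+0j)]]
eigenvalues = [(-0.61+1.36j), (-0.61-1.36j), (0.63+0j)]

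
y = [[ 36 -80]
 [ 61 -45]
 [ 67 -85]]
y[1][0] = 61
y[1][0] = 61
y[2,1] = -85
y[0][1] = -80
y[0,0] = 36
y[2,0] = 67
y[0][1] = -80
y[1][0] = 61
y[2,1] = -85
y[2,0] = 67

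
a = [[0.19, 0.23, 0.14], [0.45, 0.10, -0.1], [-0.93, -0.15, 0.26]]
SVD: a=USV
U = [[-0.18, 0.98, -0.12], [-0.43, 0.04, 0.90], [0.89, 0.21, 0.41]]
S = [1.1, 0.27, 0.0]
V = [[-0.95, -0.20, 0.23], [0.02, 0.72, 0.69], [-0.3, 0.66, -0.69]]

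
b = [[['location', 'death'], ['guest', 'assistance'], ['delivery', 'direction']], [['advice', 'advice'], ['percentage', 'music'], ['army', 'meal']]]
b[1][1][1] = 'music'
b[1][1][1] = 'music'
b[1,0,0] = 'advice'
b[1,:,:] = [['advice', 'advice'], ['percentage', 'music'], ['army', 'meal']]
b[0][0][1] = 'death'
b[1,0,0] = 'advice'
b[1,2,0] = 'army'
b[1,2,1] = 'meal'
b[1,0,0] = 'advice'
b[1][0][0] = 'advice'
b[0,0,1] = 'death'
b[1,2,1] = 'meal'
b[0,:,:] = [['location', 'death'], ['guest', 'assistance'], ['delivery', 'direction']]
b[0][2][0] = 'delivery'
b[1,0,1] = 'advice'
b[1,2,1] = 'meal'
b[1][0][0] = 'advice'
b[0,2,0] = 'delivery'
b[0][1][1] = 'assistance'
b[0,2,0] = 'delivery'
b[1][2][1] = 'meal'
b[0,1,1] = 'assistance'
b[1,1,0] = 'percentage'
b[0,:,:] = [['location', 'death'], ['guest', 'assistance'], ['delivery', 'direction']]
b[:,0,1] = ['death', 'advice']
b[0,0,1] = 'death'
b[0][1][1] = 'assistance'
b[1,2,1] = 'meal'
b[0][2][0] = 'delivery'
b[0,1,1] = 'assistance'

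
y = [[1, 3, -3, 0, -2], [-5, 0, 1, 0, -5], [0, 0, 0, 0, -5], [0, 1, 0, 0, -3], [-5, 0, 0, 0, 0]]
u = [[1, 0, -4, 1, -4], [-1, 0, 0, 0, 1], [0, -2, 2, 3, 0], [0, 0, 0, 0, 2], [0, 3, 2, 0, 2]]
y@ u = [[-2, 0, -14, -8, -5], [-5, -17, 12, -2, 10], [0, -15, -10, 0, -10], [-1, -9, -6, 0, -5], [-5, 0, 20, -5, 20]]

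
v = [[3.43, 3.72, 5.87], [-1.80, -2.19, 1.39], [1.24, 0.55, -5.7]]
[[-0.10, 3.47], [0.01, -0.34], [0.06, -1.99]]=v@[[0.01, -0.19], [-0.02, 0.54], [-0.01, 0.36]]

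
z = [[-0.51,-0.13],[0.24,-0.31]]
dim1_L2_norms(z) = [0.53, 0.39]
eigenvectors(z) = [[(0.34-0.49j), (0.34+0.49j)], [-0.81+0.00j, -0.81-0.00j]]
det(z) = 0.19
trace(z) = -0.82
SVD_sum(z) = [[-0.5, 0.02],[0.25, -0.01]] + [[-0.01, -0.15], [-0.01, -0.3]]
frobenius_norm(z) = 0.66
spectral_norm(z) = 0.56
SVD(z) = [[-0.89, 0.45], [0.45, 0.89]] @ diag([0.5639326356329245, 0.335678391422658]) @ [[1.0, -0.04], [-0.04, -1.0]]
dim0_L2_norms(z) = [0.56, 0.34]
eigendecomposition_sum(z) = [[(-0.26-0.07j), -0.06-0.18j], [(0.12+0.34j), -0.15+0.21j]] + [[-0.26+0.07j, (-0.07+0.18j)], [0.12-0.34j, (-0.15-0.21j)]]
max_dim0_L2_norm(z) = 0.56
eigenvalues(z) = [(-0.41+0.15j), (-0.41-0.15j)]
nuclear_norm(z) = 0.90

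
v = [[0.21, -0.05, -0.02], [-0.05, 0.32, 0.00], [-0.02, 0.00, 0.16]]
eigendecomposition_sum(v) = [[0.05,-0.12,-0.01], [-0.12,0.29,0.01], [-0.01,0.01,0.00]] + [[0.14, 0.06, -0.07], [0.06, 0.02, -0.03], [-0.07, -0.03, 0.04]] + [[0.03, 0.01, 0.06],[0.01, 0.00, 0.02],[0.06, 0.02, 0.12]]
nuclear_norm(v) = 0.69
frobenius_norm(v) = 0.42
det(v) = 0.01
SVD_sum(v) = [[0.05, -0.12, -0.01], [-0.12, 0.29, 0.01], [-0.01, 0.01, 0.0]] + [[0.14, 0.06, -0.07], [0.06, 0.02, -0.03], [-0.07, -0.03, 0.04]] + [[0.03, 0.01, 0.06], [0.01, 0.0, 0.02], [0.06, 0.02, 0.12]]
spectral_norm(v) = 0.34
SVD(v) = [[-0.37, -0.84, 0.41], [0.93, -0.35, 0.12], [0.04, 0.42, 0.90]] @ diag([0.33962372021493764, 0.1994158095014267, 0.15096047028363563]) @ [[-0.37,0.93,0.04],  [-0.84,-0.35,0.42],  [0.41,0.12,0.90]]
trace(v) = 0.69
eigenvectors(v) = [[-0.37, 0.84, 0.41],[0.93, 0.35, 0.12],[0.04, -0.42, 0.90]]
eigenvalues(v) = [0.34, 0.2, 0.15]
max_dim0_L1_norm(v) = 0.37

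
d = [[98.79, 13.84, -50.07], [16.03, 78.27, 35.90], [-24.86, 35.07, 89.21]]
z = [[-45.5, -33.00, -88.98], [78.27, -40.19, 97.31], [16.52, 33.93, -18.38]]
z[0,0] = -45.5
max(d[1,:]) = 78.27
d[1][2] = 35.9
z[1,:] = [78.27, -40.19, 97.31]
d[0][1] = 13.84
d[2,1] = 35.07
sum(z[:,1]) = -39.26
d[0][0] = 98.79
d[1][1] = 78.27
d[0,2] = -50.07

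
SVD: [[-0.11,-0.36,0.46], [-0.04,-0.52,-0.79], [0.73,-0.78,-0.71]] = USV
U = [[-0.1, 0.85, 0.52], [0.56, -0.39, 0.73], [0.82, 0.37, -0.43]]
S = [1.52, 0.61, 0.47]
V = [[0.39,-0.59,-0.71],[0.31,-0.64,0.7],[-0.87,-0.49,-0.06]]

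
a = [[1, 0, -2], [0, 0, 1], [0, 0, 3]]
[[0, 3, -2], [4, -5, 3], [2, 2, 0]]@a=[[0, 0, -3], [4, 0, -4], [2, 0, -2]]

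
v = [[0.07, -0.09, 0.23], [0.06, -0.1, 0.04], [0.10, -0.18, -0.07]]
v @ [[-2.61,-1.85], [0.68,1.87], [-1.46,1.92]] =[[-0.58, 0.14],[-0.28, -0.22],[-0.28, -0.66]]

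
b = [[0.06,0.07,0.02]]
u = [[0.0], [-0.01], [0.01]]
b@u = [[-0.00]]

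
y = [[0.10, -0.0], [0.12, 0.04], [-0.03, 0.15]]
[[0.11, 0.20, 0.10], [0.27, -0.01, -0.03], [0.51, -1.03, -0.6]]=y @ [[1.07, 2.04, 1.01], [3.63, -6.44, -3.8]]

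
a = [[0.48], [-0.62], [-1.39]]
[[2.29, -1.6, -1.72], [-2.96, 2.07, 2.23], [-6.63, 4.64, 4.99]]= a@[[4.77,-3.34,-3.59]]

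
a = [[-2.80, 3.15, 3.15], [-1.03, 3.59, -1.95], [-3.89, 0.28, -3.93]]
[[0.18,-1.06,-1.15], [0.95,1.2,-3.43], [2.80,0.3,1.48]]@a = [[5.06, -3.56, 7.15],[9.45, 6.34, 14.13],[-13.91, 10.31, 2.42]]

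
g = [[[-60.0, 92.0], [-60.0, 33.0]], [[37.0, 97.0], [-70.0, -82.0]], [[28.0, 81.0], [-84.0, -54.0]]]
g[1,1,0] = -70.0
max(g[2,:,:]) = 81.0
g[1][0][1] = 97.0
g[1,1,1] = -82.0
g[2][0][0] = 28.0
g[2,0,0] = 28.0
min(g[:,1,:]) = -84.0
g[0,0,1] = 92.0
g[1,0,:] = [37.0, 97.0]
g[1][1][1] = -82.0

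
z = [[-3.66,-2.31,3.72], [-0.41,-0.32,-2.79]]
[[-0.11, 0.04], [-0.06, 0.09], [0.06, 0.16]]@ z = [[0.39, 0.24, -0.52],[0.18, 0.11, -0.47],[-0.29, -0.19, -0.22]]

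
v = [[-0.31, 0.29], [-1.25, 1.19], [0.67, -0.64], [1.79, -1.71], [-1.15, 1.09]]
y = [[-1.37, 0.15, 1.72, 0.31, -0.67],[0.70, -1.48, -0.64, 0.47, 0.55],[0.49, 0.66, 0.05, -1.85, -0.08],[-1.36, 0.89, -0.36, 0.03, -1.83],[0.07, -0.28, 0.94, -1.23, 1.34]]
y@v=[[2.72, -2.58], [1.41, -1.35], [-4.16, 3.97], [1.23, -1.15], [-2.78, 2.65]]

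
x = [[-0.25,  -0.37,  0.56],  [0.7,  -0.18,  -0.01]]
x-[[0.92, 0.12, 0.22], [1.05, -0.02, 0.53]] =[[-1.17, -0.49, 0.34], [-0.35, -0.16, -0.54]]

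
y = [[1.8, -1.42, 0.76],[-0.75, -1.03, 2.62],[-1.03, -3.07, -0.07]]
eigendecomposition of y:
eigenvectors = [[0.96+0.00j, -0.11+0.23j, -0.11-0.23j], [(-0.28+0j), -0.12+0.62j, (-0.12-0.62j)], [(-0.06+0j), (-0.73+0j), -0.73-0.00j]]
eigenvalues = [(2.16+0j), (-0.73+2.91j), (-0.73-2.91j)]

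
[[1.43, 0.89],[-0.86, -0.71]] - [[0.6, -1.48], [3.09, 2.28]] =[[0.83, 2.37],[-3.95, -2.99]]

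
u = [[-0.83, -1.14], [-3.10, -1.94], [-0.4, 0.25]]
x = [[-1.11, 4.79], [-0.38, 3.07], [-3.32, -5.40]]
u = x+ [[0.28,-5.93], [-2.72,-5.01], [2.92,5.65]]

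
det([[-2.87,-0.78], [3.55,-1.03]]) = 5.725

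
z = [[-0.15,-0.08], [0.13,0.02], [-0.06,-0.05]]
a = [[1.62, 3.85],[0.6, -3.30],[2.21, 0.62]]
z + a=[[1.47, 3.77], [0.73, -3.28], [2.15, 0.57]]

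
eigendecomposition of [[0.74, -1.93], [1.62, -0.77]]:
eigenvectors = [[(0.74+0j), (0.74-0j)],  [(0.29-0.61j), (0.29+0.61j)]]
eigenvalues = [(-0.02+1.6j), (-0.02-1.6j)]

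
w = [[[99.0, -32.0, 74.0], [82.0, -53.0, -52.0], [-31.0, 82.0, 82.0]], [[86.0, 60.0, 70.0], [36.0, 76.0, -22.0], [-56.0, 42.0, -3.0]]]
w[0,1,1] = -53.0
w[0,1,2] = -52.0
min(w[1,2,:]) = -56.0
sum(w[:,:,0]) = 216.0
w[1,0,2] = 70.0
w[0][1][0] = 82.0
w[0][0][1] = -32.0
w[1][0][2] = 70.0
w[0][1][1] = -53.0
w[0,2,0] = -31.0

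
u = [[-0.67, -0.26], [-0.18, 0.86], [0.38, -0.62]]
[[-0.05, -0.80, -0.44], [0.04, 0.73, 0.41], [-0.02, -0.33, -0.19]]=u@[[0.05, 0.8, 0.44],[0.06, 1.02, 0.57]]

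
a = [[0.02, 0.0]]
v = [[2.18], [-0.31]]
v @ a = [[0.04,0.00], [-0.01,0.00]]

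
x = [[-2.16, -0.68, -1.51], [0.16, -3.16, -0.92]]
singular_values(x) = [3.57, 2.35]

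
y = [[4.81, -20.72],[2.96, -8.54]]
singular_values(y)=[23.09, 0.88]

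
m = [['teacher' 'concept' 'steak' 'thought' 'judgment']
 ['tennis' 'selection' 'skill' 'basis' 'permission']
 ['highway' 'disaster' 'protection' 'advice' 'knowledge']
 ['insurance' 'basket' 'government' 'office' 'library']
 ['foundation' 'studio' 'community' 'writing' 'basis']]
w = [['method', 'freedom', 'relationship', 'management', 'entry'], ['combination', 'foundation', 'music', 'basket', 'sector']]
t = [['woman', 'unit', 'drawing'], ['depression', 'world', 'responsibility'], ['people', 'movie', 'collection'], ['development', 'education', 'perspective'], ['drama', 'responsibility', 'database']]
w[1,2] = 'music'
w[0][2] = 'relationship'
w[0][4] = 'entry'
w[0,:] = ['method', 'freedom', 'relationship', 'management', 'entry']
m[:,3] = ['thought', 'basis', 'advice', 'office', 'writing']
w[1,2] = 'music'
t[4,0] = 'drama'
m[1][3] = 'basis'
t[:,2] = ['drawing', 'responsibility', 'collection', 'perspective', 'database']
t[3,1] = 'education'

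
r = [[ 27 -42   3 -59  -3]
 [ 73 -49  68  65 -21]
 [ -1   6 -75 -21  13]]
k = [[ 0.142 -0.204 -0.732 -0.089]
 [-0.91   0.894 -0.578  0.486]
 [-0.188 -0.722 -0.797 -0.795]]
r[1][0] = 73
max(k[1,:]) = 0.894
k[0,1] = -0.204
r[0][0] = 27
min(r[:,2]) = -75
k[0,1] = -0.204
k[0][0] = 0.142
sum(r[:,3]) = -15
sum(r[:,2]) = -4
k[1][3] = 0.486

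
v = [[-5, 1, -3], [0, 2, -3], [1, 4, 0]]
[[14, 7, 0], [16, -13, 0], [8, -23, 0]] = v @ [[0, -3, 0], [2, -5, 0], [-4, 1, 0]]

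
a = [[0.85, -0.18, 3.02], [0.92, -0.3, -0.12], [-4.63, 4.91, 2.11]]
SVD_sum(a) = [[-0.17, 0.18, 0.08], [0.56, -0.58, -0.26], [-4.64, 4.86, 2.2]] + [[1.04, -0.34, 2.93], [0.07, -0.02, 0.21], [-0.03, 0.01, -0.08]] + [[-0.02, -0.02, 0.00], [0.29, 0.31, -0.07], [0.04, 0.04, -0.01]]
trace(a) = 2.66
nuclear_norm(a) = 10.70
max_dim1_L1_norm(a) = 11.65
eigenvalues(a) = [(0.99+3.65j), (0.99-3.65j), (0.68+0j)]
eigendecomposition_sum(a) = [[0.45+1.96j, (-0.47-2.08j), 1.44-0.82j], [(0.48-0.02j), (-0.51+0.02j), (-0.13-0.37j)], [-2.32+0.63j, 2.46-0.66j, 1.06+1.67j]] + [[0.45-1.96j, (-0.47+2.08j), 1.44+0.82j], [(0.48+0.02j), -0.51-0.02j, -0.13+0.37j], [(-2.32-0.63j), (2.46+0.66j), 1.06-1.67j]] + [[-0.04-0.00j, 0.76+0.00j, (0.15+0j)], [-0.04-0.00j, (0.72+0j), (0.14+0j)], [0.00+0.00j, -0.00-0.00j, -0.00-0.00j]]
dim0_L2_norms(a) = [4.8, 4.92, 3.69]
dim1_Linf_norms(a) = [3.02, 0.92, 4.91]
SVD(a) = [[0.04, -1.0, 0.07],[-0.12, -0.07, -0.99],[0.99, 0.03, -0.12]] @ diag([7.125378084828414, 3.1410058321879744, 0.43158951610076196]) @ [[-0.66, 0.69, 0.31], [-0.33, 0.11, -0.94], [-0.68, -0.72, 0.16]]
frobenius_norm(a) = 7.80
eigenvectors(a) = [[-0.03+0.63j, -0.03-0.63j, (0.73+0j)], [0.15+0.03j, (0.15-0.03j), (0.69+0j)], [-0.76+0.00j, (-0.76-0j), (-0+0j)]]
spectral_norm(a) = 7.13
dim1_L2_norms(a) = [3.14, 0.98, 7.07]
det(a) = 9.66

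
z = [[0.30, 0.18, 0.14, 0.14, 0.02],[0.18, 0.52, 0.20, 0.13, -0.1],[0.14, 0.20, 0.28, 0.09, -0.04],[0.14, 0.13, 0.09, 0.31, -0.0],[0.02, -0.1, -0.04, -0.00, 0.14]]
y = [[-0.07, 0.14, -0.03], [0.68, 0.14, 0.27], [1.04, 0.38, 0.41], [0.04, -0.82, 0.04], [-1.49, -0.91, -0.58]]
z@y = [[0.22, -0.01, 0.09], [0.70, 0.16, 0.28], [0.48, 0.12, 0.19], [0.18, -0.18, 0.08], [-0.32, -0.15, -0.13]]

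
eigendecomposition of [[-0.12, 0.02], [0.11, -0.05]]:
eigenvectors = [[-0.65,-0.21], [0.76,-0.98]]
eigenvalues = [-0.14, -0.03]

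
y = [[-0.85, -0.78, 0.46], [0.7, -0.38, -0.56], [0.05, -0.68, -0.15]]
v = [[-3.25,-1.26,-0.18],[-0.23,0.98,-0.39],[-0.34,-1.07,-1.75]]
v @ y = [[1.87,  3.14,  -0.76], [0.86,  0.07,  -0.6], [-0.55,  1.86,  0.71]]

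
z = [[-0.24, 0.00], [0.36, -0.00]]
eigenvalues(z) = [-0.0, -0.24]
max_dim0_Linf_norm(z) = 0.36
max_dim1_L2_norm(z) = 0.36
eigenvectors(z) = [[0.00, 0.55], [1.00, -0.83]]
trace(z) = -0.24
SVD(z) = [[-0.55, 0.83], [0.83, 0.55]] @ diag([0.4326661530556787, -0.0]) @ [[1.0, 0.00], [0.0, 1.0]]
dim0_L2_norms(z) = [0.43, 0.0]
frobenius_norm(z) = 0.43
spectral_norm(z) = 0.43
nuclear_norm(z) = 0.43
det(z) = 0.00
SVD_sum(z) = [[-0.24, 0.00], [0.36, 0.0]] + [[-0.00, -0.00], [-0.0, -0.00]]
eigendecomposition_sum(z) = [[-0.0, -0.00],[-0.00, -0.00]] + [[-0.24, -0.0], [0.36, -0.0]]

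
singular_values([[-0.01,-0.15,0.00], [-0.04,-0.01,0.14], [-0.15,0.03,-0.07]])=[0.18, 0.15, 0.14]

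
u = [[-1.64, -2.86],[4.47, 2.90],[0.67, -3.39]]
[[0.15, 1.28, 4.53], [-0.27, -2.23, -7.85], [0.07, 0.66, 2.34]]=u @ [[-0.04, -0.33, -1.16],[-0.03, -0.26, -0.92]]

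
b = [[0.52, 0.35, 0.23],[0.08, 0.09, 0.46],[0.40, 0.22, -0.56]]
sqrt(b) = [[(0.63+0.01j), 0.38+0.00j, (0.23-0.02j)], [0.20+0.14j, (0.22+0.06j), (0.13-0.45j)], [(0.23-0.25j), 0.15-0.11j, (0.09+0.77j)]]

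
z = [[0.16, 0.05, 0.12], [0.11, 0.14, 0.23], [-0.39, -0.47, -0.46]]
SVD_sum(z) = [[0.1, 0.11, 0.12], [0.15, 0.17, 0.18], [-0.39, -0.45, -0.48]] + [[0.06, -0.06, 0.00], [-0.01, 0.01, -0.0], [0.01, -0.01, 0.0]] + [[-0.00, -0.0, 0.0], [-0.03, -0.03, 0.05], [-0.01, -0.01, 0.02]]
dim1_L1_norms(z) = [0.33, 0.48, 1.32]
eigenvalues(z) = [(0.09+0j), (-0.13+0.2j), (-0.13-0.2j)]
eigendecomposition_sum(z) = [[(0.09-0j), (-0.03-0j), 0.01+0.00j], [-0.03+0.00j, (0.01+0j), (-0+0j)], [(-0.03+0j), (0.01+0j), -0.00+0.00j]] + [[(0.04+0.04j), 0.04+0.07j, (0.06+0.03j)], [0.07+0.09j, (0.06+0.17j), (0.12+0.08j)], [-0.18-0.06j, -0.24-0.17j, (-0.23+0j)]] + [[0.04-0.04j, 0.04-0.07j, (0.06-0.03j)], [(0.07-0.09j), 0.06-0.17j, 0.12-0.08j], [(-0.18+0.06j), -0.24+0.17j, -0.23-0.00j]]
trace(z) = -0.16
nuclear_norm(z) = 1.00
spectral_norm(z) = 0.84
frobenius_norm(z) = 0.84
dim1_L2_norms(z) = [0.21, 0.29, 0.76]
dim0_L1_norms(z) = [0.66, 0.66, 0.81]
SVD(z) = [[-0.22,0.97,0.01], [-0.34,-0.09,0.94], [0.91,0.21,0.35]] @ diag([0.8357699808814096, 0.08943077355974231, 0.0720463447927377]) @ [[-0.51, -0.58, -0.63], [0.74, -0.67, 0.02], [-0.44, -0.45, 0.78]]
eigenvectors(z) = [[(0.88+0j),-0.21-0.10j,-0.21+0.10j], [(-0.31+0j),(-0.42-0.28j),(-0.42+0.28j)], [-0.36+0.00j,(0.83+0j),(0.83-0j)]]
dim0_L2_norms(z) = [0.44, 0.49, 0.53]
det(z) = 0.01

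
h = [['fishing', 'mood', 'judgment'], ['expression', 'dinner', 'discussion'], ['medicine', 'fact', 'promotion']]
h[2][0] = 'medicine'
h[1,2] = 'discussion'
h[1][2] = 'discussion'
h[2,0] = 'medicine'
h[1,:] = ['expression', 'dinner', 'discussion']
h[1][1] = 'dinner'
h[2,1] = 'fact'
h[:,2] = ['judgment', 'discussion', 'promotion']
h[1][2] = 'discussion'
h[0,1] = 'mood'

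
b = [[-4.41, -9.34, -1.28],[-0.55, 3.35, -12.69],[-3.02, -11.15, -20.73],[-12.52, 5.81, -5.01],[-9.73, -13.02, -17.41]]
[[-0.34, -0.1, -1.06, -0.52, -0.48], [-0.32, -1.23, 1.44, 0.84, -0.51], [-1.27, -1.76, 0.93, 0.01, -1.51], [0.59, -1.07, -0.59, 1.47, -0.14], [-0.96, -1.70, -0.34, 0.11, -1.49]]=b @ [[-0.04, 0.04, 0.12, -0.06, 0.01], [0.05, -0.02, 0.07, 0.09, 0.04], [0.04, 0.09, -0.1, -0.04, 0.05]]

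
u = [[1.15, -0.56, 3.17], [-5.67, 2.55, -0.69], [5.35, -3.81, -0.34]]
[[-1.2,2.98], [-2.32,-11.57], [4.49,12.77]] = u @ [[-0.08,1.36], [-1.24,-1.46], [-0.57,0.19]]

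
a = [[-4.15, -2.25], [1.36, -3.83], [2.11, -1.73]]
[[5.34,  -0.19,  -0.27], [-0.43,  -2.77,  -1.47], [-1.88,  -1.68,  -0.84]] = a @ [[-1.13,-0.29,-0.12], [-0.29,0.62,0.34]]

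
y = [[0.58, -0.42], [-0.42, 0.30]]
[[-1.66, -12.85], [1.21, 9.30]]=y @ [[-3.92, -20.96], [-1.47, 1.65]]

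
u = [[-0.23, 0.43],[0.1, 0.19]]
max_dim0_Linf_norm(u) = 0.43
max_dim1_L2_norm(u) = 0.49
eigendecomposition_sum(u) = [[-0.27, 0.23], [0.05, -0.05]] + [[0.04, 0.20],[0.05, 0.24]]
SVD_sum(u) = [[-0.19, 0.45], [-0.05, 0.13]] + [[-0.04, -0.02], [0.15, 0.06]]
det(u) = -0.09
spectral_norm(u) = 0.50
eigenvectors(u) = [[-0.98, -0.65], [0.19, -0.76]]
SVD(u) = [[0.96, 0.27], [0.27, -0.96]] @ diag([0.5043275026398808, 0.17191209986798767]) @ [[-0.39,0.92],  [-0.92,-0.39]]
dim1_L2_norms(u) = [0.49, 0.21]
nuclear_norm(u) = 0.68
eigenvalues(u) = [-0.32, 0.28]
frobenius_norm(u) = 0.53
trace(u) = -0.04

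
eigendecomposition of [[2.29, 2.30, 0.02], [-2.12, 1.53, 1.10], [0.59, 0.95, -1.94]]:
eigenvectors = [[(0.73+0j),(0.73-0j),0.11+0.00j],[(-0.1+0.66j),-0.10-0.66j,(-0.23+0j)],[(0.13+0.09j),0.13-0.09j,0.97+0.00j]]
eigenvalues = [(1.99+2.07j), (1.99-2.07j), (-2.09+0j)]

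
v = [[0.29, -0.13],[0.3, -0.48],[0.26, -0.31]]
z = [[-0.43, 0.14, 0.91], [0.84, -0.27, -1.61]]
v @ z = [[-0.23, 0.08, 0.47], [-0.53, 0.17, 1.05], [-0.37, 0.12, 0.74]]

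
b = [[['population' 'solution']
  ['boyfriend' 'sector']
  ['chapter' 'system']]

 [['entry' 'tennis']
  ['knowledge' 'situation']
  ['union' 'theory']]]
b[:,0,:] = [['population', 'solution'], ['entry', 'tennis']]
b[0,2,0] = 'chapter'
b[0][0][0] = 'population'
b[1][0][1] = 'tennis'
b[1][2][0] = 'union'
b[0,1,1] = 'sector'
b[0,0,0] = 'population'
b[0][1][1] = 'sector'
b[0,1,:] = ['boyfriend', 'sector']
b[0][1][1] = 'sector'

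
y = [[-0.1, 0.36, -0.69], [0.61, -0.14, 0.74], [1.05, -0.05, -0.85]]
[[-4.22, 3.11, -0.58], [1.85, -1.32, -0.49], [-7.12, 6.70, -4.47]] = y @ [[-3.34, 3.17, -2.74], [-4.04, 1.72, 1.11], [4.49, -4.07, 1.81]]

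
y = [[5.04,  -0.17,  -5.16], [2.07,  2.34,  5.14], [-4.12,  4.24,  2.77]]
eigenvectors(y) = [[0.37, -0.71, -0.75], [-0.66, -0.70, 0.23], [0.65, -0.03, 0.62]]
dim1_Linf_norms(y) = [5.16, 5.14, 4.24]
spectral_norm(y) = 9.62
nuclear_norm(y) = 18.17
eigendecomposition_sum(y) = [[-0.66, 0.71, -1.07], [1.2, -1.29, 1.93], [-1.18, 1.27, -1.90]] + [[2.03, 2.58, 1.49], [2.01, 2.56, 1.48], [0.09, 0.11, 0.06]] + [[3.67,-3.46,-5.58], [-1.14,1.07,1.73], [-3.03,2.86,4.61]]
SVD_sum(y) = [[3.66, -2.50, -5.01], [-1.96, 1.34, 2.69], [-3.23, 2.21, 4.43]] + [[1.37,  0.39,  0.81],[4.04,  1.14,  2.37],[-0.9,  -0.26,  -0.53]] + [[0.01, 1.94, -0.96], [-0.00, -0.15, 0.07], [0.02, 2.28, -1.13]]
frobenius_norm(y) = 11.44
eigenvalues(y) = [-3.85, 4.65, 9.35]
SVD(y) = [[-0.69,-0.31,0.65],[0.37,-0.93,-0.05],[0.61,0.21,0.76]] @ diag([9.621326388977172, 5.2040932195980645, 3.3479235771601674]) @ [[-0.55, 0.37, 0.75],[-0.84, -0.24, -0.49],[0.01, 0.9, -0.44]]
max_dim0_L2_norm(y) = 7.79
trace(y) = 10.15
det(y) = -167.63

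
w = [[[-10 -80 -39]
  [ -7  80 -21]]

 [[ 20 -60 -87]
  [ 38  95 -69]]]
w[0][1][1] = 80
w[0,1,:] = [-7, 80, -21]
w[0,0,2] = -39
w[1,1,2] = -69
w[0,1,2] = -21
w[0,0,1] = -80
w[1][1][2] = -69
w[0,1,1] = 80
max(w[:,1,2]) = -21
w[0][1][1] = 80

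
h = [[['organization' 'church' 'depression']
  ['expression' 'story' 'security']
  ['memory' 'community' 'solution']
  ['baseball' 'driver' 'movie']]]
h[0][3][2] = 'movie'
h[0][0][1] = 'church'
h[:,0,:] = [['organization', 'church', 'depression']]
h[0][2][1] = 'community'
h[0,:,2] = ['depression', 'security', 'solution', 'movie']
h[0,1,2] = 'security'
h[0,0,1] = 'church'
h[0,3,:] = ['baseball', 'driver', 'movie']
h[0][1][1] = 'story'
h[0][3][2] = 'movie'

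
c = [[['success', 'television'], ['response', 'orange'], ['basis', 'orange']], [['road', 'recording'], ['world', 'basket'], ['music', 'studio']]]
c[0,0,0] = 'success'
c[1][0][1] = 'recording'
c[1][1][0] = 'world'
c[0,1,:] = ['response', 'orange']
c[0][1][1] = 'orange'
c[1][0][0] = 'road'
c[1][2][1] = 'studio'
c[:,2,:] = [['basis', 'orange'], ['music', 'studio']]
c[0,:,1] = ['television', 'orange', 'orange']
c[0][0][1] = 'television'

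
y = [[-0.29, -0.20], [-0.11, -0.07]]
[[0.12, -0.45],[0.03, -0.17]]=y @ [[1.01, 0.99], [-2.04, 0.83]]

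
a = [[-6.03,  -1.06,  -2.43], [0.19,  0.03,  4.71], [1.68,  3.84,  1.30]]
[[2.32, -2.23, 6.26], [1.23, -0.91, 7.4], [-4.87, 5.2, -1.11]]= a@[[-0.28, 0.22, -1.68], [-1.24, 1.33, -0.11], [0.28, -0.21, 1.64]]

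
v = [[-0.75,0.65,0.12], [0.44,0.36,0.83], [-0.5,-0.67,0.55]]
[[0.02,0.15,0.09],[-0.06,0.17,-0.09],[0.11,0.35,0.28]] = v@ [[-0.1, -0.21, -0.24], [-0.08, -0.08, -0.16], [0.01, 0.35, 0.09]]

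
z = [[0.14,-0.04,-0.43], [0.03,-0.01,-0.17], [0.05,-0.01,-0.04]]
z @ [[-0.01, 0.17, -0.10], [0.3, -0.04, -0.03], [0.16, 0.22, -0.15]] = [[-0.08, -0.07, 0.05], [-0.03, -0.03, 0.02], [-0.01, 0.00, 0.00]]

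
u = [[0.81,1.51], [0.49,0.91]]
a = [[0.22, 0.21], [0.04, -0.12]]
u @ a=[[0.24, -0.01], [0.14, -0.01]]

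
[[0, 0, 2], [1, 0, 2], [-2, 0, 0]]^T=[[0, 1, -2], [0, 0, 0], [2, 2, 0]]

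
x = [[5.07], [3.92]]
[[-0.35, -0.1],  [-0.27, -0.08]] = x @ [[-0.07, -0.02]]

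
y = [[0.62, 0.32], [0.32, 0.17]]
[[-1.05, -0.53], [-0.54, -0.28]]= y@[[-1.57, 0.27], [-0.25, -2.17]]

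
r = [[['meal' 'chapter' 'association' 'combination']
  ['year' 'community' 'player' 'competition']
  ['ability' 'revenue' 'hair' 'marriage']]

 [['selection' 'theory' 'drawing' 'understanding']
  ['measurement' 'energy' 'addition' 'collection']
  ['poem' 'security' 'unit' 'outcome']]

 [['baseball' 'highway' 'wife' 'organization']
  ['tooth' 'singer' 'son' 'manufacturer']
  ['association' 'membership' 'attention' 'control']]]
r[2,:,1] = ['highway', 'singer', 'membership']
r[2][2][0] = 'association'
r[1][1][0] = 'measurement'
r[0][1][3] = 'competition'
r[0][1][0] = 'year'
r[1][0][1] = 'theory'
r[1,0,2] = 'drawing'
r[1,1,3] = 'collection'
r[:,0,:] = [['meal', 'chapter', 'association', 'combination'], ['selection', 'theory', 'drawing', 'understanding'], ['baseball', 'highway', 'wife', 'organization']]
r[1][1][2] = 'addition'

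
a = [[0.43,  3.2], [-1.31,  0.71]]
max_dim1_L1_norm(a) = 3.63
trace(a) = 1.14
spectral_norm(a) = 3.28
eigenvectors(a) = [[0.84+0.00j, 0.84-0.00j], [(0.04+0.54j), 0.04-0.54j]]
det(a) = 4.50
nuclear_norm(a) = 4.65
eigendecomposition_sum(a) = [[(0.21+1.04j),(1.6-0.45j)], [(-0.65+0.18j),(0.35+1j)]] + [[(0.21-1.04j), (1.6+0.45j)], [-0.65-0.18j, (0.36-1j)]]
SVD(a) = [[0.98, 0.20],[0.20, -0.98]] @ diag([3.2812386318343925, 1.3706104628805262]) @ [[0.05,  1.0], [1.00,  -0.05]]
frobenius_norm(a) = 3.56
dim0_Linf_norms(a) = [1.31, 3.2]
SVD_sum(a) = [[0.16, 3.21], [0.03, 0.64]] + [[0.27, -0.01], [-1.34, 0.07]]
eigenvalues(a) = [(0.57+2.04j), (0.57-2.04j)]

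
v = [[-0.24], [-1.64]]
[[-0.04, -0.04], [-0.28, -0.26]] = v @ [[0.17, 0.16]]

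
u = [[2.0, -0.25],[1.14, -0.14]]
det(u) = 0.005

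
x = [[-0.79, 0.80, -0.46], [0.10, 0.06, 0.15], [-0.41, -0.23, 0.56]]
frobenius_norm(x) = 1.43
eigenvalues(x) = [-1.0, 0.58, 0.26]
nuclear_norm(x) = 2.11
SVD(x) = [[-0.99, 0.13, 0.07], [0.07, 0.03, 1.0], [0.12, 0.99, -0.04]] @ diag([1.223696375399385, 0.7215744507552856, 0.16821858652246185]) @ [[0.6, -0.67, 0.44],[-0.7, -0.17, 0.70],[0.39, 0.72, 0.57]]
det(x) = -0.15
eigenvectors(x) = [[0.96,-0.18,0.18], [-0.12,0.24,0.66], [0.23,0.95,0.73]]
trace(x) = -0.17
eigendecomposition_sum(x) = [[-0.86, 0.58, -0.31],[0.11, -0.07, 0.04],[-0.21, 0.14, -0.07]] + [[0.05, 0.14, -0.13], [-0.07, -0.18, 0.18], [-0.27, -0.73, 0.71]] + [[0.02,0.09,-0.02], [0.06,0.32,-0.07], [0.06,0.36,-0.08]]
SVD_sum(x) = [[-0.73, 0.81, -0.53],[0.05, -0.06, 0.04],[0.09, -0.10, 0.07]] + [[-0.06, -0.02, 0.06], [-0.02, -0.00, 0.02], [-0.50, -0.12, 0.50]] + [[0.00,0.01,0.01], [0.07,0.12,0.10], [-0.00,-0.01,-0.00]]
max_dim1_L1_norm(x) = 2.05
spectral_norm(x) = 1.22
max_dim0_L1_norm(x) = 1.3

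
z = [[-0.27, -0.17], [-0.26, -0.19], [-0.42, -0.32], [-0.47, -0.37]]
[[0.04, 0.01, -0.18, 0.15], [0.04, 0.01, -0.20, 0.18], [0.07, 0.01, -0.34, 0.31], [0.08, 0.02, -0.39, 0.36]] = z@[[0.01, 0.05, -0.06, 0.32], [-0.23, -0.11, 1.13, -1.39]]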